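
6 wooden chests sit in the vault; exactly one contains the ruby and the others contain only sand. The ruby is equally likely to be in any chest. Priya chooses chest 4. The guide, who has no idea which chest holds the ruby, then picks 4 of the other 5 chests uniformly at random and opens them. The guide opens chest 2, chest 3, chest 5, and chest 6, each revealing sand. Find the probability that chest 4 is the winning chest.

Consider each possible location of the ruby in turn.
If it is in either of chests 1 and 4 (prior 1/6 each): the guide picks exactly this set with probability 1/5 regardless, and none is the prize; weight (1/6)·(1/5) = 1/30 each.
If it is in any of chests 2, 3, 5, and 6 (prior 1/6 each): that chest was opened and seen not to hold the prize — ruled out; weight (1/6)·0 = 0 each.
The weights sum to 1/15.
So P(the ruby in chest 4 | the guide opened chest 2, chest 3, chest 5, and chest 6) = (1/30) / (1/15) = 1/2.

1/2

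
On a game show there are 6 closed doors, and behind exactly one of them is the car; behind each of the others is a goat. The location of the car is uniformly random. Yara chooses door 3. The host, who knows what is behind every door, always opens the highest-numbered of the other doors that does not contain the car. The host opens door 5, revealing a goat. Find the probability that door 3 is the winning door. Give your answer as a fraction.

0

Apply Bayes' rule, conditioning on where the car actually is.
If it is behind any of doors 1, 2, 3, and 4 (prior 1/6 each): the host would have opened door 6 instead, probability 0; weight (1/6)·0 = 0 each.
If it is behind door 5 (prior 1/6): the host opened door 5, so this case is ruled out; weight (1/6)·0 = 0.
If it is behind door 6 (prior 1/6): door 5 is the highest-numbered option available, probability 1; weight (1/6)·1 = 1/6.
The weights sum to 1/6.
So P(the car behind door 3 | the host opened door 5) = 0 / (1/6) = 0.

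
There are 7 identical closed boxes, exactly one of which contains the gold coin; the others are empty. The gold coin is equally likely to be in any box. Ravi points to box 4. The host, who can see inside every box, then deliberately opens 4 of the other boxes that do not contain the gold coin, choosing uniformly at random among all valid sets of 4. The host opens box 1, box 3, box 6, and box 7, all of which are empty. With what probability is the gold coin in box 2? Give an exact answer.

Consider each possible location of the gold coin in turn.
If it is in any of boxes 1, 3, 6, and 7 (prior 1/7 each): that box was opened and seen not to hold the prize — ruled out; weight (1/7)·0 = 0 each.
If it is in either of boxes 2 and 5 (prior 1/7 each): the host has 5 equally likely choices, so probability 1/5; weight (1/7)·(1/5) = 1/35 each.
If it is in box 4 (prior 1/7): the host has 15 equally likely choices, so probability 1/15; weight (1/7)·(1/15) = 1/105.
The weights sum to 1/15.
So P(the gold coin in box 2 | the host opened box 1, box 3, box 6, and box 7) = (1/35) / (1/15) = 3/7.

3/7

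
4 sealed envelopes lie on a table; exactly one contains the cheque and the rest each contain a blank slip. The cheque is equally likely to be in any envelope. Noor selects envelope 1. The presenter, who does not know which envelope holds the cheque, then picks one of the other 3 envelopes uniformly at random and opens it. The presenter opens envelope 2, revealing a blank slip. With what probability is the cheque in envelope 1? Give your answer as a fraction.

1/3

Consider each possible location of the cheque in turn.
If it is in any of envelopes 1, 3, and 4 (prior 1/4 each): the presenter picks envelope 2 with probability 1/3 regardless, and it is not the prize; weight (1/4)·(1/3) = 1/12 each.
If it is in envelope 2 (prior 1/4): the presenter opened envelope 2, so this case is ruled out; weight (1/4)·0 = 0.
The weights sum to 1/4.
So P(the cheque in envelope 1 | the presenter opened envelope 2) = (1/12) / (1/4) = 1/3.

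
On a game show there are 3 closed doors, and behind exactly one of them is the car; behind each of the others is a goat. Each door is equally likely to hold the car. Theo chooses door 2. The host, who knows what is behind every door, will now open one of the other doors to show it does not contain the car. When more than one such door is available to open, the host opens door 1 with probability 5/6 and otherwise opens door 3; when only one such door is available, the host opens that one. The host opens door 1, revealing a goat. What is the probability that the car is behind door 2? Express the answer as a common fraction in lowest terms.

5/11

Apply Bayes' rule, conditioning on where the car actually is.
If it is behind door 1 (prior 1/3): the host opened door 1, so this case is ruled out; weight (1/3)·0 = 0.
If it is behind door 2 (prior 1/3): door 1 is available, opened with probability 5/6; weight (1/3)·(5/6) = 5/18.
If it is behind door 3 (prior 1/3): only door 1 is available, probability 1; weight (1/3)·1 = 1/3.
The weights sum to 11/18.
So P(the car behind door 2 | the host opened door 1) = (5/18) / (11/18) = 5/11.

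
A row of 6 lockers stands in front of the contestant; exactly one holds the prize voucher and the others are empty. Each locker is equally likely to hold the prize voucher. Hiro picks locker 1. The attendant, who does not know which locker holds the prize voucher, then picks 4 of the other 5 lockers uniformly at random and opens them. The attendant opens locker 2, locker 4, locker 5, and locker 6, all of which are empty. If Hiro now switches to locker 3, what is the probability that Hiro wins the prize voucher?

Consider each possible location of the prize voucher in turn.
If it is in either of lockers 1 and 3 (prior 1/6 each): the attendant picks exactly this set with probability 1/5 regardless, and none is the prize; weight (1/6)·(1/5) = 1/30 each.
If it is in any of lockers 2, 4, 5, and 6 (prior 1/6 each): that locker was opened and seen not to hold the prize — ruled out; weight (1/6)·0 = 0 each.
The weights sum to 1/15.
So P(the prize voucher in locker 3 | the attendant opened locker 2, locker 4, locker 5, and locker 6) = (1/30) / (1/15) = 1/2.

1/2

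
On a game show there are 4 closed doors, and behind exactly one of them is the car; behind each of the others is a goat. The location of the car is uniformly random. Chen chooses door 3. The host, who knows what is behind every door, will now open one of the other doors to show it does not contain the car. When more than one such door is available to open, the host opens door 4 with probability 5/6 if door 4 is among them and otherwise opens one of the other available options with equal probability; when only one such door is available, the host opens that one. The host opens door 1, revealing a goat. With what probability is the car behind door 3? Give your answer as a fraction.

1/9

Apply Bayes' rule, conditioning on where the car actually is.
If it is behind door 1 (prior 1/4): the host opened door 1, so this case is ruled out; weight (1/4)·0 = 0.
If it is behind door 2 (prior 1/4): door 4 is available but not opened, probability 1/6; weight (1/4)·(1/6) = 1/24.
If it is behind door 3 (prior 1/4): door 4 is available but not opened; door 1 gets probability (1 − 5/6)/2 = 1/12; weight (1/4)·(1/12) = 1/48.
If it is behind door 4 (prior 1/4): door 4 holds the prize so is unavailable; the host chooses uniformly among the 2 others, probability 1/2; weight (1/4)·(1/2) = 1/8.
The weights sum to 3/16.
So P(the car behind door 3 | the host opened door 1) = (1/48) / (3/16) = 1/9.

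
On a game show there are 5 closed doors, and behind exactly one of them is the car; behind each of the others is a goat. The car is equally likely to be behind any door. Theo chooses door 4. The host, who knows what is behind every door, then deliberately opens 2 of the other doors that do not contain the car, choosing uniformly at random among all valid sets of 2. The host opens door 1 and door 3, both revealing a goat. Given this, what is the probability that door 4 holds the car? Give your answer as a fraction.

Apply Bayes' rule, conditioning on where the car actually is.
If it is behind either of doors 1 and 3 (prior 1/5 each): that door was opened and seen not to hold the prize — ruled out; weight (1/5)·0 = 0 each.
If it is behind either of doors 2 and 5 (prior 1/5 each): the host has 3 equally likely choices, so probability 1/3; weight (1/5)·(1/3) = 1/15 each.
If it is behind door 4 (prior 1/5): the host has 6 equally likely choices, so probability 1/6; weight (1/5)·(1/6) = 1/30.
The weights sum to 1/6.
So P(the car behind door 4 | the host opened door 1 and door 3) = (1/30) / (1/6) = 1/5.

1/5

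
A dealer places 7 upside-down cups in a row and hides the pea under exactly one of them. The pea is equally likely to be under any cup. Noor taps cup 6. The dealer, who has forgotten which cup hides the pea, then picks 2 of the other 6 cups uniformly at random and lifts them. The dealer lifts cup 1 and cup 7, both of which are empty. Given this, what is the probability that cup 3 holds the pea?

Apply Bayes' rule, conditioning on where the pea actually is.
If it is under either of cups 1 and 7 (prior 1/7 each): that cup was opened and seen not to hold the prize — ruled out; weight (1/7)·0 = 0 each.
If it is under any of cups 2, 3, 4, 5, and 6 (prior 1/7 each): the dealer picks exactly this set with probability 1/15 regardless, and none is the prize; weight (1/7)·(1/15) = 1/105 each.
The weights sum to 1/21.
So P(the pea under cup 3 | the dealer opened cup 1 and cup 7) = (1/105) / (1/21) = 1/5.

1/5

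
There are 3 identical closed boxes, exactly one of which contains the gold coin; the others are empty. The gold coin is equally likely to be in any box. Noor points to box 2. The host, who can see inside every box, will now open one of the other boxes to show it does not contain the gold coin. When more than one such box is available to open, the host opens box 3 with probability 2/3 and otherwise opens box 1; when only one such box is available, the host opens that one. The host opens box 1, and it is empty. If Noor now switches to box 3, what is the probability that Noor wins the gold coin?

3/4

Apply Bayes' rule, conditioning on where the gold coin actually is.
If it is in box 1 (prior 1/3): the host opened box 1, so this case is ruled out; weight (1/3)·0 = 0.
If it is in box 2 (prior 1/3): box 3 is available but not opened, probability 1/3; weight (1/3)·(1/3) = 1/9.
If it is in box 3 (prior 1/3): only box 1 is available, probability 1; weight (1/3)·1 = 1/3.
The weights sum to 4/9.
So P(the gold coin in box 3 | the host opened box 1) = (1/3) / (4/9) = 3/4.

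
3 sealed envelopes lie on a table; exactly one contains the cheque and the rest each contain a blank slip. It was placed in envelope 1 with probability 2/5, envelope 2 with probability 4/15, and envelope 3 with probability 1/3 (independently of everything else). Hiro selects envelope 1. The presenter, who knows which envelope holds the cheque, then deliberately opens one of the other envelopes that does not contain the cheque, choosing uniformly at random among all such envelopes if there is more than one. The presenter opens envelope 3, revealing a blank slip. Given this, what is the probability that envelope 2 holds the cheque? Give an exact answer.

Condition on the true location of the cheque.
If it is in envelope 1 (prior 2/5): the presenter has 2 equally likely choices, so probability 1/2; weight (2/5)·(1/2) = 1/5.
If it is in envelope 2 (prior 4/15): the presenter has no choice, probability 1; weight (4/15)·1 = 4/15.
If it is in envelope 3 (prior 1/3): the presenter opened envelope 3, so this case is ruled out; weight (1/3)·0 = 0.
The weights sum to 7/15.
So P(the cheque in envelope 2 | the presenter opened envelope 3) = (4/15) / (7/15) = 4/7.

4/7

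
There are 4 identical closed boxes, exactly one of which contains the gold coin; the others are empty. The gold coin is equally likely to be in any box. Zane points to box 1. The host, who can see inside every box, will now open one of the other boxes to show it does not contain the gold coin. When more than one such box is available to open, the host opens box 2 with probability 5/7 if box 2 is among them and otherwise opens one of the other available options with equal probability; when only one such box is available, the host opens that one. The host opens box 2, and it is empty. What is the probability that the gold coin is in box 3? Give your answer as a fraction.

Condition on the true location of the gold coin.
If it is in any of boxes 1, 3, and 4 (prior 1/4 each): box 2 is available, opened with probability 5/7; weight (1/4)·(5/7) = 5/28 each.
If it is in box 2 (prior 1/4): the host opened box 2, so this case is ruled out; weight (1/4)·0 = 0.
The weights sum to 15/28.
So P(the gold coin in box 3 | the host opened box 2) = (5/28) / (15/28) = 1/3.

1/3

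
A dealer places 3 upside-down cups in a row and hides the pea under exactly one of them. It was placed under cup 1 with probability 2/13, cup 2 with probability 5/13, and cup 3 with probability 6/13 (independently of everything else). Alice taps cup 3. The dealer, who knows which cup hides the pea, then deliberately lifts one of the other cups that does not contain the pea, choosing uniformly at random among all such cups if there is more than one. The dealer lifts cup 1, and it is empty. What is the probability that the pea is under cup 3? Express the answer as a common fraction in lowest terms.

Consider each possible location of the pea in turn.
If it is under cup 1 (prior 2/13): the dealer opened cup 1, so this case is ruled out; weight (2/13)·0 = 0.
If it is under cup 2 (prior 5/13): the dealer has no choice, probability 1; weight (5/13)·1 = 5/13.
If it is under cup 3 (prior 6/13): the dealer has 2 equally likely choices, so probability 1/2; weight (6/13)·(1/2) = 3/13.
The weights sum to 8/13.
So P(the pea under cup 3 | the dealer opened cup 1) = (3/13) / (8/13) = 3/8.

3/8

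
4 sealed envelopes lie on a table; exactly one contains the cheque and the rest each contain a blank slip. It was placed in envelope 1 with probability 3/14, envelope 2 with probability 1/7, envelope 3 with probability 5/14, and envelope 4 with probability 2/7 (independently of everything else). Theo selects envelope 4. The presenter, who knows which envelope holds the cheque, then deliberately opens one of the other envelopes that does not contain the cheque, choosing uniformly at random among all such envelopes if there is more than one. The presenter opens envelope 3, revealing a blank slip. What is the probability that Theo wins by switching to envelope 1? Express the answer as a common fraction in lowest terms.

Apply Bayes' rule, conditioning on where the cheque actually is.
If it is in envelope 1 (prior 3/14): the presenter has 2 equally likely choices, so probability 1/2; weight (3/14)·(1/2) = 3/28.
If it is in envelope 2 (prior 1/7): the presenter has 2 equally likely choices, so probability 1/2; weight (1/7)·(1/2) = 1/14.
If it is in envelope 3 (prior 5/14): the presenter opened envelope 3, so this case is ruled out; weight (5/14)·0 = 0.
If it is in envelope 4 (prior 2/7): the presenter has 3 equally likely choices, so probability 1/3; weight (2/7)·(1/3) = 2/21.
The weights sum to 23/84.
So P(the cheque in envelope 1 | the presenter opened envelope 3) = (3/28) / (23/84) = 9/23.

9/23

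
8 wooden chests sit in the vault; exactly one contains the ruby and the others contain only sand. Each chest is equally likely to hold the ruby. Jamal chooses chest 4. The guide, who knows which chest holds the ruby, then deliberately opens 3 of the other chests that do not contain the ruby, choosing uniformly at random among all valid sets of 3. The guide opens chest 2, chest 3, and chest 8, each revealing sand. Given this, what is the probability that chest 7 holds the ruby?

Consider each possible location of the ruby in turn.
If it is in any of chests 1, 5, 6, and 7 (prior 1/8 each): the guide has 20 equally likely choices, so probability 1/20; weight (1/8)·(1/20) = 1/160 each.
If it is in any of chests 2, 3, and 8 (prior 1/8 each): that chest was opened and seen not to hold the prize — ruled out; weight (1/8)·0 = 0 each.
If it is in chest 4 (prior 1/8): the guide has 35 equally likely choices, so probability 1/35; weight (1/8)·(1/35) = 1/280.
The weights sum to 1/35.
So P(the ruby in chest 7 | the guide opened chest 2, chest 3, and chest 8) = (1/160) / (1/35) = 7/32.

7/32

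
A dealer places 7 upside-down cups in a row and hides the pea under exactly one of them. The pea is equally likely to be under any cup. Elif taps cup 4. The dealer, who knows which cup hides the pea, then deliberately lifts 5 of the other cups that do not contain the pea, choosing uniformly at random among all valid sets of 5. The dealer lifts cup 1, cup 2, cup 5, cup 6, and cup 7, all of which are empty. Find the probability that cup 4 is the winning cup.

1/7

Apply Bayes' rule, conditioning on where the pea actually is.
If it is under any of cups 1, 2, 5, 6, and 7 (prior 1/7 each): that cup was opened and seen not to hold the prize — ruled out; weight (1/7)·0 = 0 each.
If it is under cup 3 (prior 1/7): the dealer has no choice, probability 1; weight (1/7)·1 = 1/7.
If it is under cup 4 (prior 1/7): the dealer has 6 equally likely choices, so probability 1/6; weight (1/7)·(1/6) = 1/42.
The weights sum to 1/6.
So P(the pea under cup 4 | the dealer opened cup 1, cup 2, cup 5, cup 6, and cup 7) = (1/42) / (1/6) = 1/7.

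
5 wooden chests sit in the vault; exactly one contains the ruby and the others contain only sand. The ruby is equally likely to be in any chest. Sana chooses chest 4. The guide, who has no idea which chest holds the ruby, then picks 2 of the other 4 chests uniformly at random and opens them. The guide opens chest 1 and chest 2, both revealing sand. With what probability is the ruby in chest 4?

Consider each possible location of the ruby in turn.
If it is in either of chests 1 and 2 (prior 1/5 each): that chest was opened and seen not to hold the prize — ruled out; weight (1/5)·0 = 0 each.
If it is in any of chests 3, 4, and 5 (prior 1/5 each): the guide picks exactly this set with probability 1/6 regardless, and none is the prize; weight (1/5)·(1/6) = 1/30 each.
The weights sum to 1/10.
So P(the ruby in chest 4 | the guide opened chest 1 and chest 2) = (1/30) / (1/10) = 1/3.

1/3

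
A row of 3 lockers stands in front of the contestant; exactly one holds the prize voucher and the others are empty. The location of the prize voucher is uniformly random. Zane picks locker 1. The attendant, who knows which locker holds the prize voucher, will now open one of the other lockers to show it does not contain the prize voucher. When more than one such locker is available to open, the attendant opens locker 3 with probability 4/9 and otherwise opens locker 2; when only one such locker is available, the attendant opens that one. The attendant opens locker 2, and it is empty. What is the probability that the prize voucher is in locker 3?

9/14

Apply Bayes' rule, conditioning on where the prize voucher actually is.
If it is in locker 1 (prior 1/3): locker 3 is available but not opened, probability 5/9; weight (1/3)·(5/9) = 5/27.
If it is in locker 2 (prior 1/3): the attendant opened locker 2, so this case is ruled out; weight (1/3)·0 = 0.
If it is in locker 3 (prior 1/3): only locker 2 is available, probability 1; weight (1/3)·1 = 1/3.
The weights sum to 14/27.
So P(the prize voucher in locker 3 | the attendant opened locker 2) = (1/3) / (14/27) = 9/14.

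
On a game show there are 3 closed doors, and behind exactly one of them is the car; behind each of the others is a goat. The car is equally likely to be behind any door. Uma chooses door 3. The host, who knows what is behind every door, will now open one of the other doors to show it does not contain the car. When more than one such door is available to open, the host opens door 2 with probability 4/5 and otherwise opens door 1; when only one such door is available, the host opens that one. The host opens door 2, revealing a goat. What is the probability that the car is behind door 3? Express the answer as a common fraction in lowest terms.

4/9

Condition on the true location of the car.
If it is behind door 1 (prior 1/3): only door 2 is available, probability 1; weight (1/3)·1 = 1/3.
If it is behind door 2 (prior 1/3): the host opened door 2, so this case is ruled out; weight (1/3)·0 = 0.
If it is behind door 3 (prior 1/3): door 2 is available, opened with probability 4/5; weight (1/3)·(4/5) = 4/15.
The weights sum to 3/5.
So P(the car behind door 3 | the host opened door 2) = (4/15) / (3/5) = 4/9.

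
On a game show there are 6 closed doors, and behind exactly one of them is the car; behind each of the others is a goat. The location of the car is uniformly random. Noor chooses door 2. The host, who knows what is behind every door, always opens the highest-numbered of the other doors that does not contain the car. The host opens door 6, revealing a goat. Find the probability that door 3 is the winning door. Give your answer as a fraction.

1/5

Consider each possible location of the car in turn.
If it is behind any of doors 1, 2, 3, 4, and 5 (prior 1/6 each): door 6 is the highest-numbered option available, probability 1; weight (1/6)·1 = 1/6 each.
If it is behind door 6 (prior 1/6): the host opened door 6, so this case is ruled out; weight (1/6)·0 = 0.
The weights sum to 5/6.
So P(the car behind door 3 | the host opened door 6) = (1/6) / (5/6) = 1/5.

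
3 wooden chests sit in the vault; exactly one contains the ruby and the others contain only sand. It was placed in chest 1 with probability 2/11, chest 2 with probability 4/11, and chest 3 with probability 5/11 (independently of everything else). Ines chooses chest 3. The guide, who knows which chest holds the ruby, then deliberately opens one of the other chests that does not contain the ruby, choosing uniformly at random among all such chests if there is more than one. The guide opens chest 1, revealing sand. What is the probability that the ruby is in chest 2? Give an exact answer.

Apply Bayes' rule, conditioning on where the ruby actually is.
If it is in chest 1 (prior 2/11): the guide opened chest 1, so this case is ruled out; weight (2/11)·0 = 0.
If it is in chest 2 (prior 4/11): the guide has no choice, probability 1; weight (4/11)·1 = 4/11.
If it is in chest 3 (prior 5/11): the guide has 2 equally likely choices, so probability 1/2; weight (5/11)·(1/2) = 5/22.
The weights sum to 13/22.
So P(the ruby in chest 2 | the guide opened chest 1) = (4/11) / (13/22) = 8/13.

8/13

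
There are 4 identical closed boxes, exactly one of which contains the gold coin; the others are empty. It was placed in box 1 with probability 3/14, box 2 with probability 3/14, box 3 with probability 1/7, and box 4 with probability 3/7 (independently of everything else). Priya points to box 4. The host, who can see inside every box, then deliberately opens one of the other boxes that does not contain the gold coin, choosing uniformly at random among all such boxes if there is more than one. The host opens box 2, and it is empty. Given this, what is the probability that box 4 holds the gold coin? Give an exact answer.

Condition on the true location of the gold coin.
If it is in box 1 (prior 3/14): the host has 2 equally likely choices, so probability 1/2; weight (3/14)·(1/2) = 3/28.
If it is in box 2 (prior 3/14): the host opened box 2, so this case is ruled out; weight (3/14)·0 = 0.
If it is in box 3 (prior 1/7): the host has 2 equally likely choices, so probability 1/2; weight (1/7)·(1/2) = 1/14.
If it is in box 4 (prior 3/7): the host has 3 equally likely choices, so probability 1/3; weight (3/7)·(1/3) = 1/7.
The weights sum to 9/28.
So P(the gold coin in box 4 | the host opened box 2) = (1/7) / (9/28) = 4/9.

4/9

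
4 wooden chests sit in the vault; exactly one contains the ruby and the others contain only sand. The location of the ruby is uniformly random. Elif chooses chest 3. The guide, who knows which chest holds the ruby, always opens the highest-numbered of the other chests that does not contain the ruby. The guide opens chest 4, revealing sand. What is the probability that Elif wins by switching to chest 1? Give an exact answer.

Condition on the true location of the ruby.
If it is in any of chests 1, 2, and 3 (prior 1/4 each): chest 4 is the highest-numbered option available, probability 1; weight (1/4)·1 = 1/4 each.
If it is in chest 4 (prior 1/4): the guide opened chest 4, so this case is ruled out; weight (1/4)·0 = 0.
The weights sum to 3/4.
So P(the ruby in chest 1 | the guide opened chest 4) = (1/4) / (3/4) = 1/3.

1/3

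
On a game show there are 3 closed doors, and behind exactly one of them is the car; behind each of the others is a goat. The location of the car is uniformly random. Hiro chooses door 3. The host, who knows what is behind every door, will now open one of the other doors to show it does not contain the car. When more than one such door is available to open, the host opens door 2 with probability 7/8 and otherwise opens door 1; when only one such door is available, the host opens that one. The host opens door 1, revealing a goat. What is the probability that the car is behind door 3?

1/9

Condition on the true location of the car.
If it is behind door 1 (prior 1/3): the host opened door 1, so this case is ruled out; weight (1/3)·0 = 0.
If it is behind door 2 (prior 1/3): only door 1 is available, probability 1; weight (1/3)·1 = 1/3.
If it is behind door 3 (prior 1/3): door 2 is available but not opened, probability 1/8; weight (1/3)·(1/8) = 1/24.
The weights sum to 3/8.
So P(the car behind door 3 | the host opened door 1) = (1/24) / (3/8) = 1/9.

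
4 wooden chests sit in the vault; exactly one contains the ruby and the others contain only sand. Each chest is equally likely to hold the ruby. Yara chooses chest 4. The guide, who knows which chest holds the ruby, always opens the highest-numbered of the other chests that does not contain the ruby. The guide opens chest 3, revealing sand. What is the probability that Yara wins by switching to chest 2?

1/3

Apply Bayes' rule, conditioning on where the ruby actually is.
If it is in any of chests 1, 2, and 4 (prior 1/4 each): chest 3 is the highest-numbered option available, probability 1; weight (1/4)·1 = 1/4 each.
If it is in chest 3 (prior 1/4): the guide opened chest 3, so this case is ruled out; weight (1/4)·0 = 0.
The weights sum to 3/4.
So P(the ruby in chest 2 | the guide opened chest 3) = (1/4) / (3/4) = 1/3.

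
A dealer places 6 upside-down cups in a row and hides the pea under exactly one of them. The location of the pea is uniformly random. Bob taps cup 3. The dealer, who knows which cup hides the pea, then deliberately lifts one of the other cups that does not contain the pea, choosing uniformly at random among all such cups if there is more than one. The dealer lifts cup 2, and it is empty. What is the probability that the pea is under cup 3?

Apply Bayes' rule, conditioning on where the pea actually is.
If it is under any of cups 1, 4, 5, and 6 (prior 1/6 each): the dealer has 4 equally likely choices, so probability 1/4; weight (1/6)·(1/4) = 1/24 each.
If it is under cup 2 (prior 1/6): the dealer opened cup 2, so this case is ruled out; weight (1/6)·0 = 0.
If it is under cup 3 (prior 1/6): the dealer has 5 equally likely choices, so probability 1/5; weight (1/6)·(1/5) = 1/30.
The weights sum to 1/5.
So P(the pea under cup 3 | the dealer opened cup 2) = (1/30) / (1/5) = 1/6.

1/6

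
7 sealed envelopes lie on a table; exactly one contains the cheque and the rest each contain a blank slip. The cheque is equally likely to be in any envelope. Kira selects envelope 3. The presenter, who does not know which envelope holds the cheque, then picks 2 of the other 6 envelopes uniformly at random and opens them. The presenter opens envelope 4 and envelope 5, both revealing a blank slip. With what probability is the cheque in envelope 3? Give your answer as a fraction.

1/5

Condition on the true location of the cheque.
If it is in any of envelopes 1, 2, 3, 6, and 7 (prior 1/7 each): the presenter picks exactly this set with probability 1/15 regardless, and none is the prize; weight (1/7)·(1/15) = 1/105 each.
If it is in either of envelopes 4 and 5 (prior 1/7 each): that envelope was opened and seen not to hold the prize — ruled out; weight (1/7)·0 = 0 each.
The weights sum to 1/21.
So P(the cheque in envelope 3 | the presenter opened envelope 4 and envelope 5) = (1/105) / (1/21) = 1/5.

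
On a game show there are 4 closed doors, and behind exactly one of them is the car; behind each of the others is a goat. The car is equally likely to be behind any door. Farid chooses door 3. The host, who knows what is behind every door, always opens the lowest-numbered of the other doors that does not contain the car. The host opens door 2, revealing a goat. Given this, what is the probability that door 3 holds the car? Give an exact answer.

Apply Bayes' rule, conditioning on where the car actually is.
If it is behind door 1 (prior 1/4): door 2 is the lowest-numbered option available, probability 1; weight (1/4)·1 = 1/4.
If it is behind door 2 (prior 1/4): the host opened door 2, so this case is ruled out; weight (1/4)·0 = 0.
If it is behind either of doors 3 and 4 (prior 1/4 each): the host would have opened door 1 instead, probability 0; weight (1/4)·0 = 0 each.
The weights sum to 1/4.
So P(the car behind door 3 | the host opened door 2) = 0 / (1/4) = 0.

0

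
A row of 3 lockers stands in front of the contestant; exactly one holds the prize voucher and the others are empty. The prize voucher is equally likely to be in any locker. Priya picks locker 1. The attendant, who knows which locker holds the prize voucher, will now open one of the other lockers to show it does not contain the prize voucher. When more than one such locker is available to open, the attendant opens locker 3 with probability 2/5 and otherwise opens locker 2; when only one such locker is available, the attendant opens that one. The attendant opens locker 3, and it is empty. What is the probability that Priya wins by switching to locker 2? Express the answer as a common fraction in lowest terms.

Consider each possible location of the prize voucher in turn.
If it is in locker 1 (prior 1/3): locker 3 is available, opened with probability 2/5; weight (1/3)·(2/5) = 2/15.
If it is in locker 2 (prior 1/3): only locker 3 is available, probability 1; weight (1/3)·1 = 1/3.
If it is in locker 3 (prior 1/3): the attendant opened locker 3, so this case is ruled out; weight (1/3)·0 = 0.
The weights sum to 7/15.
So P(the prize voucher in locker 2 | the attendant opened locker 3) = (1/3) / (7/15) = 5/7.

5/7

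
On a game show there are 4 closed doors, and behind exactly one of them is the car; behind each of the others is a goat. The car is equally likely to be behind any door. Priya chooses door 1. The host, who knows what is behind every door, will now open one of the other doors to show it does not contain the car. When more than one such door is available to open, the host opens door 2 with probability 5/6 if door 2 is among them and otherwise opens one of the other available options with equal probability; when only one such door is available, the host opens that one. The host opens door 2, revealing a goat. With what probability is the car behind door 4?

1/3

Condition on the true location of the car.
If it is behind any of doors 1, 3, and 4 (prior 1/4 each): door 2 is available, opened with probability 5/6; weight (1/4)·(5/6) = 5/24 each.
If it is behind door 2 (prior 1/4): the host opened door 2, so this case is ruled out; weight (1/4)·0 = 0.
The weights sum to 5/8.
So P(the car behind door 4 | the host opened door 2) = (5/24) / (5/8) = 1/3.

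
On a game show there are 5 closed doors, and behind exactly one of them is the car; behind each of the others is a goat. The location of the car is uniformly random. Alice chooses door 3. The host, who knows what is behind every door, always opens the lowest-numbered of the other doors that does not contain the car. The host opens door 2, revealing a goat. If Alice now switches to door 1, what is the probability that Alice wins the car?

Condition on the true location of the car.
If it is behind door 1 (prior 1/5): door 2 is the lowest-numbered option available, probability 1; weight (1/5)·1 = 1/5.
If it is behind door 2 (prior 1/5): the host opened door 2, so this case is ruled out; weight (1/5)·0 = 0.
If it is behind any of doors 3, 4, and 5 (prior 1/5 each): the host would have opened door 1 instead, probability 0; weight (1/5)·0 = 0 each.
The weights sum to 1/5.
So P(the car behind door 1 | the host opened door 2) = (1/5) / (1/5) = 1.

1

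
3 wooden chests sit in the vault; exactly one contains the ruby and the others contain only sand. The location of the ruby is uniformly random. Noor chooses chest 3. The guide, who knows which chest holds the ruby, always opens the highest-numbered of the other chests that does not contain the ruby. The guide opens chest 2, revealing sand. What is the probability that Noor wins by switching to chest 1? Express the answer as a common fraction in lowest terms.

Apply Bayes' rule, conditioning on where the ruby actually is.
If it is in either of chests 1 and 3 (prior 1/3 each): chest 2 is the highest-numbered option available, probability 1; weight (1/3)·1 = 1/3 each.
If it is in chest 2 (prior 1/3): the guide opened chest 2, so this case is ruled out; weight (1/3)·0 = 0.
The weights sum to 2/3.
So P(the ruby in chest 1 | the guide opened chest 2) = (1/3) / (2/3) = 1/2.

1/2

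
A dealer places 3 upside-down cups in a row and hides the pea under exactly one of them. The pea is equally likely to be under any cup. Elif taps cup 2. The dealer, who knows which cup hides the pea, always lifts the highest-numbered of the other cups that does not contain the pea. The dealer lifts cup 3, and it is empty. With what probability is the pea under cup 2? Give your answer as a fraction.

Apply Bayes' rule, conditioning on where the pea actually is.
If it is under either of cups 1 and 2 (prior 1/3 each): cup 3 is the highest-numbered option available, probability 1; weight (1/3)·1 = 1/3 each.
If it is under cup 3 (prior 1/3): the dealer opened cup 3, so this case is ruled out; weight (1/3)·0 = 0.
The weights sum to 2/3.
So P(the pea under cup 2 | the dealer opened cup 3) = (1/3) / (2/3) = 1/2.

1/2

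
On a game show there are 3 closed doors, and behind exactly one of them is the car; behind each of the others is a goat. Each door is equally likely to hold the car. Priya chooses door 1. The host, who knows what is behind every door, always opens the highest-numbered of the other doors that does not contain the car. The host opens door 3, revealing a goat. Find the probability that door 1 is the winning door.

1/2

Condition on the true location of the car.
If it is behind either of doors 1 and 2 (prior 1/3 each): door 3 is the highest-numbered option available, probability 1; weight (1/3)·1 = 1/3 each.
If it is behind door 3 (prior 1/3): the host opened door 3, so this case is ruled out; weight (1/3)·0 = 0.
The weights sum to 2/3.
So P(the car behind door 1 | the host opened door 3) = (1/3) / (2/3) = 1/2.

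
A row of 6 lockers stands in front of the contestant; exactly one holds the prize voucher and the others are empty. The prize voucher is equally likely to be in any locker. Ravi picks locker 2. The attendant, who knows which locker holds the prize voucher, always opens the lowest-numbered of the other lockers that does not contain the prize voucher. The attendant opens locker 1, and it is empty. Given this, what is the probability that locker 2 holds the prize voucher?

1/5

Consider each possible location of the prize voucher in turn.
If it is in locker 1 (prior 1/6): the attendant opened locker 1, so this case is ruled out; weight (1/6)·0 = 0.
If it is in any of lockers 2, 3, 4, 5, and 6 (prior 1/6 each): locker 1 is the lowest-numbered option available, probability 1; weight (1/6)·1 = 1/6 each.
The weights sum to 5/6.
So P(the prize voucher in locker 2 | the attendant opened locker 1) = (1/6) / (5/6) = 1/5.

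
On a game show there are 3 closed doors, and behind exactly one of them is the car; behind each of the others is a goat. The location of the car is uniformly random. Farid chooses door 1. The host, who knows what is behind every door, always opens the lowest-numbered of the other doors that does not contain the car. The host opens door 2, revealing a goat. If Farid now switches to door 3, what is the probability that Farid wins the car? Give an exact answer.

Apply Bayes' rule, conditioning on where the car actually is.
If it is behind either of doors 1 and 3 (prior 1/3 each): door 2 is the lowest-numbered option available, probability 1; weight (1/3)·1 = 1/3 each.
If it is behind door 2 (prior 1/3): the host opened door 2, so this case is ruled out; weight (1/3)·0 = 0.
The weights sum to 2/3.
So P(the car behind door 3 | the host opened door 2) = (1/3) / (2/3) = 1/2.

1/2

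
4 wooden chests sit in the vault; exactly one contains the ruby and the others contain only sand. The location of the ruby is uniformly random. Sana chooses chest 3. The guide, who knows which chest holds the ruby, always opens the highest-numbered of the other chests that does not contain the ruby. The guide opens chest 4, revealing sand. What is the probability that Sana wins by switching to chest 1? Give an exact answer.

Apply Bayes' rule, conditioning on where the ruby actually is.
If it is in any of chests 1, 2, and 3 (prior 1/4 each): chest 4 is the highest-numbered option available, probability 1; weight (1/4)·1 = 1/4 each.
If it is in chest 4 (prior 1/4): the guide opened chest 4, so this case is ruled out; weight (1/4)·0 = 0.
The weights sum to 3/4.
So P(the ruby in chest 1 | the guide opened chest 4) = (1/4) / (3/4) = 1/3.

1/3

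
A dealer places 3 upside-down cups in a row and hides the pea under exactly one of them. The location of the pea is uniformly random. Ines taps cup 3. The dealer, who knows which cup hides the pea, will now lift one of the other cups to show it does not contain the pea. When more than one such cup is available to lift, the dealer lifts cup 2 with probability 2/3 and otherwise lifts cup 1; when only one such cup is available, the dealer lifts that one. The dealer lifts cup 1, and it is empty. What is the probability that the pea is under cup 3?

Apply Bayes' rule, conditioning on where the pea actually is.
If it is under cup 1 (prior 1/3): the dealer opened cup 1, so this case is ruled out; weight (1/3)·0 = 0.
If it is under cup 2 (prior 1/3): only cup 1 is available, probability 1; weight (1/3)·1 = 1/3.
If it is under cup 3 (prior 1/3): cup 2 is available but not opened, probability 1/3; weight (1/3)·(1/3) = 1/9.
The weights sum to 4/9.
So P(the pea under cup 3 | the dealer opened cup 1) = (1/9) / (4/9) = 1/4.

1/4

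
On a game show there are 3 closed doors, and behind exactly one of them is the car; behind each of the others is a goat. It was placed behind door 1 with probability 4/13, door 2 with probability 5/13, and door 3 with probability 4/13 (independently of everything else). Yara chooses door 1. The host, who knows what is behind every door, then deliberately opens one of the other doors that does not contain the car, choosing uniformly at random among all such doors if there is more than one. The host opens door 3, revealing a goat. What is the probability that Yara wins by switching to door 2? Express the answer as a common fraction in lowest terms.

Consider each possible location of the car in turn.
If it is behind door 1 (prior 4/13): the host has 2 equally likely choices, so probability 1/2; weight (4/13)·(1/2) = 2/13.
If it is behind door 2 (prior 5/13): the host has no choice, probability 1; weight (5/13)·1 = 5/13.
If it is behind door 3 (prior 4/13): the host opened door 3, so this case is ruled out; weight (4/13)·0 = 0.
The weights sum to 7/13.
So P(the car behind door 2 | the host opened door 3) = (5/13) / (7/13) = 5/7.

5/7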